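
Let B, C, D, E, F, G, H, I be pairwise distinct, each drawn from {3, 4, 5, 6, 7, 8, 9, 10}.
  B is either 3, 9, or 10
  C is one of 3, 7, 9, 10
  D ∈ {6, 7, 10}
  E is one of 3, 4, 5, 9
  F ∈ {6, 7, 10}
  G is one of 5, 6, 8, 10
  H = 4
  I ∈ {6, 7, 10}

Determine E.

5

H's domain is down to {4}, so H = 4. Remove 4 from E.
The 7 still-open variables draw from only 7 values {3, 5, 6, 7, 8, 9, 10}, so each is used; only G can be 8, hence G = 8.
Among the 6 still-open variables, 5 fits only E (and all 6 values in {3, 5, 6, 7, 9, 10} must be used), so E = 5.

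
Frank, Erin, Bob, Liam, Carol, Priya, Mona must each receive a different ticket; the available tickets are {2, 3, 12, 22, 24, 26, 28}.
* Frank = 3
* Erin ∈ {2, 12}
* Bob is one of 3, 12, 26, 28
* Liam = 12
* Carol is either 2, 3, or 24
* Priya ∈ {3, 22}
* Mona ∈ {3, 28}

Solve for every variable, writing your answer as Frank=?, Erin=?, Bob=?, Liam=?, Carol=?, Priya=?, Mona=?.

Frank=3, Erin=2, Bob=26, Liam=12, Carol=24, Priya=22, Mona=28

Frank's domain is down to {3}, so Frank = 3. Remove 3 from Bob, Carol, Priya, Mona.
Liam must be 12 (only option left). Strike 12 from Erin, Bob.
That leaves Priya = 22.
Mona has just one choice, so Mona = 28. Eliminate 28 elsewhere: Bob.
Erin must be 2 (only option left). Eliminate 2 elsewhere: Carol.
Bob must be 26 (only option left).
That leaves Carol = 24.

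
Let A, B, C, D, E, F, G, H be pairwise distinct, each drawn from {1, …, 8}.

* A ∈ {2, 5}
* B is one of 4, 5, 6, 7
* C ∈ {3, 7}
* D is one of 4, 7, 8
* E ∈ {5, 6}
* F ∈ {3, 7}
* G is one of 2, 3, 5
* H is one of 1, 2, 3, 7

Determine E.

Among the 8 variables, 1 fits only H (and all 8 values in {1, 2, 3, 4, 5, 6, 7, 8} must be used), so H = 1.
Among the 7 still-open variables, 8 fits only D (and all 7 values in {2, 3, 4, 5, 6, 7, 8} must be used), so D = 8.
The 6 still-open variables together cover exactly {2, 3, 4, 5, 6, 7} — 6 values for 6 variables — and 4 appears only in B's list, so B = 4.
Among the 5 still-open variables, 6 fits only E (and all 5 values in {2, 3, 5, 6, 7} must be used), so E = 6.

6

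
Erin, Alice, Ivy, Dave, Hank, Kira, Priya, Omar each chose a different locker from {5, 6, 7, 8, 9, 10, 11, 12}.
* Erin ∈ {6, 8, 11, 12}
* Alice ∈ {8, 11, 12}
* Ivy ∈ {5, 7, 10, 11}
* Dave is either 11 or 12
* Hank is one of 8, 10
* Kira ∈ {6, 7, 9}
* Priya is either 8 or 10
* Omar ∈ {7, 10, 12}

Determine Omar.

The 8 variables together cover exactly {5, 6, 7, 8, 9, 10, 11, 12} — 8 values for 8 variables — and 5 appears only in Ivy's list, so Ivy = 5.
The 7 still-open variables together cover exactly {6, 7, 8, 9, 10, 11, 12} — 7 values for 7 variables — and 9 appears only in Kira's list, so Kira = 9.
The 6 still-open variables together cover exactly {6, 7, 8, 10, 11, 12} — 6 values for 6 variables — and 6 appears only in Erin's list, so Erin = 6.
The 5 still-open variables draw from only 5 values {7, 8, 10, 11, 12}, so each is used; only Omar can be 7, hence Omar = 7.

7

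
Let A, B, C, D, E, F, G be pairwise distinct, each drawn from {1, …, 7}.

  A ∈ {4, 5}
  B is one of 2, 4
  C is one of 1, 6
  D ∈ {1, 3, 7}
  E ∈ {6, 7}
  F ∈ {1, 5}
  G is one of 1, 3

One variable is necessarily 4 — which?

A

The 7 variables draw from only 7 values {1, 2, 3, 4, 5, 6, 7}, so each is used; only B can be 2, hence B = 2.
The 6 still-open variables together cover exactly {1, 3, 4, 5, 6, 7} — 6 values for 6 variables — and 4 appears only in A's list, so A = 4.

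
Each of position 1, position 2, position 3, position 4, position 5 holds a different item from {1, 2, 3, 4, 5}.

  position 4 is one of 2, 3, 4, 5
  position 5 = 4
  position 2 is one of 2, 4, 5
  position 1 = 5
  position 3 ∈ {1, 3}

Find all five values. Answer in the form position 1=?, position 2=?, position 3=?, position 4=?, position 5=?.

position 1=5, position 2=2, position 3=1, position 4=3, position 5=4

position 1 must be 5 (only option left). Strike 5 from position 2, position 4.
position 5 has just one choice, so position 5 = 4. Remove 4 from position 2, position 4.
position 2's domain is down to {2}, so position 2 = 2. So position 4 can't be 2.
position 4 must be 3 (only option left). Eliminate 3 elsewhere: position 3.
position 3's domain is down to {1}, so position 3 = 1.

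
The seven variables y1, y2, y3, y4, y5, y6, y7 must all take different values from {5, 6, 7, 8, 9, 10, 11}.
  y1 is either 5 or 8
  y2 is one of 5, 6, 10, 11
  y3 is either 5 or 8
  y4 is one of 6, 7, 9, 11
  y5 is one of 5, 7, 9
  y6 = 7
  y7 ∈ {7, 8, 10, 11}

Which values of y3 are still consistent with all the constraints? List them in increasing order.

5, 8

y6's domain is down to {7}, so y6 = 7. Strike 7 from y4, y5, y7.
The 2 variables y1 and y3 are confined to {5, 8}, which locks those values in; drop them from y2, y5, y7.
That leaves y5 = 9. So y4 can't be 9.
No further eliminations apply; y3 can still be any of 5, 8.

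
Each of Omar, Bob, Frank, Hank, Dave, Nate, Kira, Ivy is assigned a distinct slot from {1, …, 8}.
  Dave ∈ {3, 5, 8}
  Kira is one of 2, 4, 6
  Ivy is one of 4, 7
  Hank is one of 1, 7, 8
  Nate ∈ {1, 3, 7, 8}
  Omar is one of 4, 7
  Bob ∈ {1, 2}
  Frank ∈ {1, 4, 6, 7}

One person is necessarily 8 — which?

The 8 variables draw from only 8 values {1, 2, 3, 4, 5, 6, 7, 8}, so each is used; only Dave can be 5, hence Dave = 5.
The 7 still-open variables draw from only 7 values {1, 2, 3, 4, 6, 7, 8}, so each is used; only Nate can be 3, hence Nate = 3.
The 6 still-open variables together cover exactly {1, 2, 4, 6, 7, 8} — 6 values for 6 variables — and 8 appears only in Hank's list, so Hank = 8.

Hank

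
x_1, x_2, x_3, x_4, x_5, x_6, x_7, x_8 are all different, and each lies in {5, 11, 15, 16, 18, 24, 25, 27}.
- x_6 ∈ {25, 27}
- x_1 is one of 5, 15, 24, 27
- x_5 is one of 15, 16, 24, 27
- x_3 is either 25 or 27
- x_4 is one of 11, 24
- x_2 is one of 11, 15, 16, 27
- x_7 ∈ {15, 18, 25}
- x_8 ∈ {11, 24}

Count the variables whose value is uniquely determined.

2

Among the 8 variables, 5 fits only x_1 (and all 8 values in {5, 11, 15, 16, 18, 24, 25, 27} must be used), so x_1 = 5.
The 7 still-open variables together cover exactly {11, 15, 16, 18, 24, 25, 27} — 7 values for 7 variables — and 18 appears only in x_7's list, so x_7 = 18.
x_3 and x_6 share exactly the 2 values {25, 27}; by pigeonhole those values go to them, so strike 25, 27 from x_2, x_5.
x_4 and x_8 between them cover only {11, 24} — a naked pair. Remove those values from x_2, x_5.
Determined: x_1=5, x_7=18. The other variables each still have more than one consistent value. That makes 2.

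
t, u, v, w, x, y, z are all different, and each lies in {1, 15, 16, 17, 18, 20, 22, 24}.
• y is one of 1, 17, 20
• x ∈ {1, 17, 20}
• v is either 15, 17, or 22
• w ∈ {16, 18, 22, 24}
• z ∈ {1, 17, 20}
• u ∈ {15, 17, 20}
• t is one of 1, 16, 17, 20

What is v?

The 3 variables x, y, z are confined to {1, 17, 20}, which locks those values in; drop them from t, u, v.
That leaves t = 16. Strike 16 from w.
u must be 15 (only option left). Strike 15 from v.
So v = 22.

22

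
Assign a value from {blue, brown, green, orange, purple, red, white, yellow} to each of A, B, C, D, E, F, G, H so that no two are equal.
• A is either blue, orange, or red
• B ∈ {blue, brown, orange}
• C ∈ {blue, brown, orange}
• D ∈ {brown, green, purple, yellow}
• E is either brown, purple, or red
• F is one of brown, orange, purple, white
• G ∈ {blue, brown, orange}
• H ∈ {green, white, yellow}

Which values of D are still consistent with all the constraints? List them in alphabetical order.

green, yellow

B, C, G share exactly the 3 values {blue, brown, orange}; by pigeonhole those values go to them, so strike blue, brown, orange from A, D, E, F.
A has just one choice, so A = red. Strike red from E.
E has just one choice, so E = purple. So D, F can't be purple.
F must be white (only option left). Remove white from H.
No further eliminations apply; D can still be any of green, yellow.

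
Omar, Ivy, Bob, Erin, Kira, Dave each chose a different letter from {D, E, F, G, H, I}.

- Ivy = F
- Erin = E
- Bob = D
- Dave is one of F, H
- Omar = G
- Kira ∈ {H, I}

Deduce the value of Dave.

H

Omar has just one choice, so Omar = G.
Ivy must be F (only option left). Remove F from Dave.
So Dave = H.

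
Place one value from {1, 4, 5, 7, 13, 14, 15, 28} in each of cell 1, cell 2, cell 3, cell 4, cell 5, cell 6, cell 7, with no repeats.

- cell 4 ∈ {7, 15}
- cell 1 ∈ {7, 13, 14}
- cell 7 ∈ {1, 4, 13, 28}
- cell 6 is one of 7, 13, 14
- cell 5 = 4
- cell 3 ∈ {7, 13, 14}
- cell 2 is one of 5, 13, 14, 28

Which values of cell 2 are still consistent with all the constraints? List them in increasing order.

cell 5 has just one choice, so cell 5 = 4. Eliminate 4 elsewhere: cell 7.
The 3 variables cell 1, cell 3, cell 6 are confined to {7, 13, 14}, which locks those values in; drop them from cell 2, cell 4, cell 7.
cell 4's domain is down to {15}, so cell 4 = 15.
No further eliminations apply; cell 2 can still be any of 5, 28.

5, 28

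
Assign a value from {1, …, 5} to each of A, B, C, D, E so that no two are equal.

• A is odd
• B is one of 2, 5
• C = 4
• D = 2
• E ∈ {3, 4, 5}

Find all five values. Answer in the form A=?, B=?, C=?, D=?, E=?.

C must be 4 (only option left). Strike 4 from E.
D's domain is down to {2}, so D = 2. So B can't be 2.
B must be 5 (only option left). Eliminate 5 elsewhere: A, E.
E must be 3 (only option left). Remove 3 from A.
That leaves A = 1.

A=1, B=5, C=4, D=2, E=3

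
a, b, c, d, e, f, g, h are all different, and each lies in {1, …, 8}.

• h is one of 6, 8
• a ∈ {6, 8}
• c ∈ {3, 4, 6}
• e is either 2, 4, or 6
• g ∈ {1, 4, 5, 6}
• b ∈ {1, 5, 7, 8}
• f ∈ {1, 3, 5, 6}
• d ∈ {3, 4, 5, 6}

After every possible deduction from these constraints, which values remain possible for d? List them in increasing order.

3, 4, 5

Among the 8 variables, 2 fits only e (and all 8 values in {1, 2, 3, 4, 5, 6, 7, 8} must be used), so e = 2.
The 7 still-open variables together cover exactly {1, 3, 4, 5, 6, 7, 8} — 7 values for 7 variables — and 7 appears only in b's list, so b = 7.
a and h between them cover only {6, 8} — a naked pair. Remove those values from c, d, f, g.
No further eliminations apply; d can still be any of 3, 4, 5.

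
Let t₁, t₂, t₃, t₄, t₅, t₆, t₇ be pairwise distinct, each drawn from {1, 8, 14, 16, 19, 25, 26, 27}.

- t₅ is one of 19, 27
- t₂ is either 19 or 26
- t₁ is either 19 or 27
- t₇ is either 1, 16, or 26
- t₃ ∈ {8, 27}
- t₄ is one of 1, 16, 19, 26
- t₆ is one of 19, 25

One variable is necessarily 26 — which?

The 7 variables together cover exactly {1, 8, 16, 19, 25, 26, 27} — 7 values for 7 variables — and 8 appears only in t₃'s list, so t₃ = 8.
The 6 still-open variables draw from only 6 values {1, 16, 19, 25, 26, 27}, so each is used; only t₆ can be 25, hence t₆ = 25.
t₁ and t₅ between them cover only {19, 27} — a naked pair. Remove those values from t₂, t₄.
So 26 goes to t₂.

t₂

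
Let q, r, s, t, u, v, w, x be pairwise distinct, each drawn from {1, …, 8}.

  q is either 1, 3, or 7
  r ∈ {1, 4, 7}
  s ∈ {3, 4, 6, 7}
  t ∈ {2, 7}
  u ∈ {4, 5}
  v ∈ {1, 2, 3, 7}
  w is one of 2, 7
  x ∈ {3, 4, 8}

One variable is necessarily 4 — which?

r

The 8 variables together cover exactly {1, 2, 3, 4, 5, 6, 7, 8} — 8 values for 8 variables — and 5 appears only in u's list, so u = 5.
Among the 7 still-open variables, 6 fits only s (and all 7 values in {1, 2, 3, 4, 6, 7, 8} must be used), so s = 6.
The 6 still-open variables together cover exactly {1, 2, 3, 4, 7, 8} — 6 values for 6 variables — and 8 appears only in x's list, so x = 8.
The 5 still-open variables together cover exactly {1, 2, 3, 4, 7} — 5 values for 5 variables — and 4 appears only in r's list, so r = 4.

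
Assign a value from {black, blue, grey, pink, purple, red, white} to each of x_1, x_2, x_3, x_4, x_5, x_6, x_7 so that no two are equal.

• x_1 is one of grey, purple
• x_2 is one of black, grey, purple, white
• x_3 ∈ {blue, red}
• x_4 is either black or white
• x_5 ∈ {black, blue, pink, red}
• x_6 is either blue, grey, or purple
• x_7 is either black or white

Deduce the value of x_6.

Among the 7 variables, pink fits only x_5 (and all 7 values in {black, blue, grey, pink, purple, red, white} must be used), so x_5 = pink.
The 6 still-open variables draw from only 6 values {black, blue, grey, purple, red, white}, so each is used; only x_3 can be red, hence x_3 = red.
The 5 still-open variables draw from only 5 values {black, blue, grey, purple, white}, so each is used; only x_6 can be blue, hence x_6 = blue.

blue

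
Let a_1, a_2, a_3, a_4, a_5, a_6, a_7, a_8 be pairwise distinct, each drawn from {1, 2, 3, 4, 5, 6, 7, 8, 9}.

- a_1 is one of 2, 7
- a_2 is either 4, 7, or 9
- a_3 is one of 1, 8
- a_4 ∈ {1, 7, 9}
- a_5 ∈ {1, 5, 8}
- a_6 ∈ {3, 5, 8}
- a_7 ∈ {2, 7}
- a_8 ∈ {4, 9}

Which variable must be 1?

a_4

The 8 variables together cover exactly {1, 2, 3, 4, 5, 7, 8, 9} — 8 values for 8 variables — and 3 appears only in a_6's list, so a_6 = 3.
The 7 still-open variables together cover exactly {1, 2, 4, 5, 7, 8, 9} — 7 values for 7 variables — and 5 appears only in a_5's list, so a_5 = 5.
The 6 still-open variables together cover exactly {1, 2, 4, 7, 8, 9} — 6 values for 6 variables — and 8 appears only in a_3's list, so a_3 = 8.
Among the 5 still-open variables, 1 fits only a_4 (and all 5 values in {1, 2, 4, 7, 9} must be used), so a_4 = 1.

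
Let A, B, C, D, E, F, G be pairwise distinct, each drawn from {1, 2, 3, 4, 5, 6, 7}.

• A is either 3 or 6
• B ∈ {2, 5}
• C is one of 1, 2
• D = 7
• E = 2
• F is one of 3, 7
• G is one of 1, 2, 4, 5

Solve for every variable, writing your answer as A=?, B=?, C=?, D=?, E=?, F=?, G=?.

D's domain is down to {7}, so D = 7. Eliminate 7 elsewhere: F.
E's domain is down to {2}, so E = 2. Eliminate 2 elsewhere: B, C, G.
That leaves F = 3. Remove 3 from A.
That leaves A = 6.
B has just one choice, so B = 5. Strike 5 from G.
C's domain is down to {1}, so C = 1. Remove 1 from G.
G's domain is down to {4}, so G = 4.

A=6, B=5, C=1, D=7, E=2, F=3, G=4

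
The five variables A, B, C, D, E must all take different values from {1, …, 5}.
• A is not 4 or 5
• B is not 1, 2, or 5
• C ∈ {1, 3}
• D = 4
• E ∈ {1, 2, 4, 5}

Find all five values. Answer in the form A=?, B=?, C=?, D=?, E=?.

D's domain is down to {4}, so D = 4. Strike 4 from B, E.
B has just one choice, so B = 3. Strike 3 from A, C.
C has just one choice, so C = 1. Eliminate 1 elsewhere: A, E.
A's domain is down to {2}, so A = 2. Remove 2 from E.
E's domain is down to {5}, so E = 5.

A=2, B=3, C=1, D=4, E=5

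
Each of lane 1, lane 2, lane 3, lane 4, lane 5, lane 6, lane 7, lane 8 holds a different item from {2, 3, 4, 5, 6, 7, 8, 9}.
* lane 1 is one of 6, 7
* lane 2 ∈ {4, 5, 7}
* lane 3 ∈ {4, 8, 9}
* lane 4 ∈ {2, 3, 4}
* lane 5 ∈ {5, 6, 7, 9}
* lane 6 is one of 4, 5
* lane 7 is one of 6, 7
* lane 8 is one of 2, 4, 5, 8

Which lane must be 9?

The 8 variables draw from only 8 values {2, 3, 4, 5, 6, 7, 8, 9}, so each is used; only lane 4 can be 3, hence lane 4 = 3.
The 7 still-open variables together cover exactly {2, 4, 5, 6, 7, 8, 9} — 7 values for 7 variables — and 2 appears only in lane 8's list, so lane 8 = 2.
The 6 still-open variables draw from only 6 values {4, 5, 6, 7, 8, 9}, so each is used; only lane 3 can be 8, hence lane 3 = 8.
Among the 5 still-open variables, 9 fits only lane 5 (and all 5 values in {4, 5, 6, 7, 9} must be used), so lane 5 = 9.

lane 5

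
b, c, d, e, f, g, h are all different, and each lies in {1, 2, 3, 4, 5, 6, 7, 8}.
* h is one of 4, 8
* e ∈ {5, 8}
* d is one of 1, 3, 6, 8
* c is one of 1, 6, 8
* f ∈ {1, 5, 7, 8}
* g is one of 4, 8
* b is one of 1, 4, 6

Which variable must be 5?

The 7 variables draw from only 7 values {1, 3, 4, 5, 6, 7, 8}, so each is used; only d can be 3, hence d = 3.
The 6 still-open variables draw from only 6 values {1, 4, 5, 6, 7, 8}, so each is used; only f can be 7, hence f = 7.
The 5 still-open variables draw from only 5 values {1, 4, 5, 6, 8}, so each is used; only e can be 5, hence e = 5.

e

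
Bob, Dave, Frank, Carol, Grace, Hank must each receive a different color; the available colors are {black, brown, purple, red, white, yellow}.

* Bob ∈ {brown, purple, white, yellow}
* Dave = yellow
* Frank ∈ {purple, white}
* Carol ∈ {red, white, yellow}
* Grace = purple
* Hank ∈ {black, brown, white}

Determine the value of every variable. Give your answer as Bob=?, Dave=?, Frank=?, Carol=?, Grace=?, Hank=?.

Bob=brown, Dave=yellow, Frank=white, Carol=red, Grace=purple, Hank=black

Dave must be yellow (only option left). Strike yellow from Bob, Carol.
Grace must be purple (only option left). Eliminate purple elsewhere: Bob, Frank.
That leaves Frank = white. Eliminate white elsewhere: Bob, Carol, Hank.
Carol has just one choice, so Carol = red.
That leaves Bob = brown. Strike brown from Hank.
Hank's domain is down to {black}, so Hank = black.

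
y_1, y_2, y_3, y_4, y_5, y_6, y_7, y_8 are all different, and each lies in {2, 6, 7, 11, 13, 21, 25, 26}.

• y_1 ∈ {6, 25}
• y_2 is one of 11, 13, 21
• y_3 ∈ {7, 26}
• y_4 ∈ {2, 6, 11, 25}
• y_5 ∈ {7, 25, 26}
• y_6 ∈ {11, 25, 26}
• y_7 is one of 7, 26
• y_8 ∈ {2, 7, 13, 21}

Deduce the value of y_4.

2

y_3 and y_7 share exactly the 2 values {7, 26}; by pigeonhole those values go to them, so strike 7, 26 from y_5, y_6, y_8.
That leaves y_5 = 25. So y_1, y_4, y_6 can't be 25.
y_6 has just one choice, so y_6 = 11. So y_2, y_4 can't be 11.
y_1's domain is down to {6}, so y_1 = 6. Eliminate 6 elsewhere: y_4.
So y_4 = 2.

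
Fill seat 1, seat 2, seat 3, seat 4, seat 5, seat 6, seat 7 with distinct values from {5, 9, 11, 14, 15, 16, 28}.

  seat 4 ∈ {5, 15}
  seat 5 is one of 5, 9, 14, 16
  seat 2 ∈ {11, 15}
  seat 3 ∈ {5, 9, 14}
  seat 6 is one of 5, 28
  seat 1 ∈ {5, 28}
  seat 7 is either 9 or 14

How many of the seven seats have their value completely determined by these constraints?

The 7 variables together cover exactly {5, 9, 11, 14, 15, 16, 28} — 7 values for 7 variables — and 11 appears only in seat 2's list, so seat 2 = 11.
Among the 6 still-open variables, 15 fits only seat 4 (and all 6 values in {5, 9, 14, 15, 16, 28} must be used), so seat 4 = 15.
The 5 still-open variables together cover exactly {5, 9, 14, 16, 28} — 5 values for 5 variables — and 16 appears only in seat 5's list, so seat 5 = 16.
seat 1 and seat 6 share exactly the 2 values {5, 28}; by pigeonhole those values go to them, so strike 5, 28 from seat 3.
Determined: seat 2=11, seat 4=15, seat 5=16. The other seats each still have more than one consistent value. That makes 3.

3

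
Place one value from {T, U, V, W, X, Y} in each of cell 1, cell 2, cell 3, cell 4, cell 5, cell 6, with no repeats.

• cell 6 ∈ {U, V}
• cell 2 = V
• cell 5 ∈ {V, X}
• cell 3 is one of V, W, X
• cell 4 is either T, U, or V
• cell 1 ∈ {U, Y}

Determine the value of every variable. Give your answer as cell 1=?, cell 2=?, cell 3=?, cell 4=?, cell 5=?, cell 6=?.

cell 2's domain is down to {V}, so cell 2 = V. So cell 3, cell 4, cell 5, cell 6 can't be V.
cell 5's domain is down to {X}, so cell 5 = X. Eliminate X elsewhere: cell 3.
cell 6 must be U (only option left). Strike U from cell 1, cell 4.
That leaves cell 1 = Y.
cell 3's domain is down to {W}, so cell 3 = W.
That leaves cell 4 = T.

cell 1=Y, cell 2=V, cell 3=W, cell 4=T, cell 5=X, cell 6=U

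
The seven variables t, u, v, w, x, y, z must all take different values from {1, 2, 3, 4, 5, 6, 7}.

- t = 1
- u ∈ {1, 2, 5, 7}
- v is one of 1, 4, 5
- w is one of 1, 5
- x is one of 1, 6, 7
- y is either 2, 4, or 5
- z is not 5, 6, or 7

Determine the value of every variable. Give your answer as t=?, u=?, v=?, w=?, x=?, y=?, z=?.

t's domain is down to {1}, so t = 1. Remove 1 from u, v, w, x, z.
w has just one choice, so w = 5. Eliminate 5 elsewhere: u, v, y.
That leaves v = 4. Remove 4 from y, z.
y must be 2 (only option left). Eliminate 2 elsewhere: u, z.
z has just one choice, so z = 3.
u has just one choice, so u = 7. So x can't be 7.
That leaves x = 6.

t=1, u=7, v=4, w=5, x=6, y=2, z=3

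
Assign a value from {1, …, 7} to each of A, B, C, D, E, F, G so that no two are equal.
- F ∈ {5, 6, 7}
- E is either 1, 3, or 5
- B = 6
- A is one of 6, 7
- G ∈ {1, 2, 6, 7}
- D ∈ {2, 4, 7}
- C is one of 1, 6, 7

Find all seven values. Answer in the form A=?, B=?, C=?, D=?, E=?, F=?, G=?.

B has just one choice, so B = 6. Eliminate 6 elsewhere: A, C, F, G.
A must be 7 (only option left). So C, D, F, G can't be 7.
C must be 1 (only option left). Remove 1 from E, G.
F's domain is down to {5}, so F = 5. So E can't be 5.
G's domain is down to {2}, so G = 2. Eliminate 2 elsewhere: D.
D's domain is down to {4}, so D = 4.
E's domain is down to {3}, so E = 3.

A=7, B=6, C=1, D=4, E=3, F=5, G=2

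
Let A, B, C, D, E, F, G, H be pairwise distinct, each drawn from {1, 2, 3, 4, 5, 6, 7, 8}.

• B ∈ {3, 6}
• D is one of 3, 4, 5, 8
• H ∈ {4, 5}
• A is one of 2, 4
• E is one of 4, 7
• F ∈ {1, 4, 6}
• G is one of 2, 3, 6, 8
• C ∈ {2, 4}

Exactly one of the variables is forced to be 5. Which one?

The 8 variables together cover exactly {1, 2, 3, 4, 5, 6, 7, 8} — 8 values for 8 variables — and 1 appears only in F's list, so F = 1.
Among the 7 still-open variables, 7 fits only E (and all 7 values in {2, 3, 4, 5, 6, 7, 8} must be used), so E = 7.
The 2 variables A and C are confined to {2, 4}, which locks those values in; drop them from D, G, H.
So 5 goes to H.

H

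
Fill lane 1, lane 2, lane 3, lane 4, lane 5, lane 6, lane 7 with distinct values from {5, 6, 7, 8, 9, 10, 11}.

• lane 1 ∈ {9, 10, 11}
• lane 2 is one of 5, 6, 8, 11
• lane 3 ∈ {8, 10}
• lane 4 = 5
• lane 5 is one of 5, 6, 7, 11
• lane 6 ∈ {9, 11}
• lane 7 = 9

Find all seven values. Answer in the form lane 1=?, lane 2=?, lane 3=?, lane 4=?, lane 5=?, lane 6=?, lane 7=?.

lane 1=10, lane 2=6, lane 3=8, lane 4=5, lane 5=7, lane 6=11, lane 7=9

lane 4's domain is down to {5}, so lane 4 = 5. Eliminate 5 elsewhere: lane 2, lane 5.
lane 7's domain is down to {9}, so lane 7 = 9. So lane 1, lane 6 can't be 9.
lane 6's domain is down to {11}, so lane 6 = 11. Remove 11 from lane 1, lane 2, lane 5.
lane 1 must be 10 (only option left). Eliminate 10 elsewhere: lane 3.
That leaves lane 3 = 8. Strike 8 from lane 2.
lane 2 must be 6 (only option left). Eliminate 6 elsewhere: lane 5.
lane 5's domain is down to {7}, so lane 5 = 7.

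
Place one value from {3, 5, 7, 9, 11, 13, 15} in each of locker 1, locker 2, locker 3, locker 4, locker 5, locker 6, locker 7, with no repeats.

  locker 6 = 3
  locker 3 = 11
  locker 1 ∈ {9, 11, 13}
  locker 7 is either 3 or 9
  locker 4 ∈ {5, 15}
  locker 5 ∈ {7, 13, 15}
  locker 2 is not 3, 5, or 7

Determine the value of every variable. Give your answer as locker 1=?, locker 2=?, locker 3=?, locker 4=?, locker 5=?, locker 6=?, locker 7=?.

locker 1=13, locker 2=15, locker 3=11, locker 4=5, locker 5=7, locker 6=3, locker 7=9

locker 3's domain is down to {11}, so locker 3 = 11. Eliminate 11 elsewhere: locker 1, locker 2.
That leaves locker 6 = 3. Remove 3 from locker 7.
locker 7 must be 9 (only option left). Remove 9 from locker 1, locker 2.
locker 1 must be 13 (only option left). So locker 2, locker 5 can't be 13.
locker 2 has just one choice, so locker 2 = 15. Strike 15 from locker 4, locker 5.
locker 4's domain is down to {5}, so locker 4 = 5.
locker 5 must be 7 (only option left).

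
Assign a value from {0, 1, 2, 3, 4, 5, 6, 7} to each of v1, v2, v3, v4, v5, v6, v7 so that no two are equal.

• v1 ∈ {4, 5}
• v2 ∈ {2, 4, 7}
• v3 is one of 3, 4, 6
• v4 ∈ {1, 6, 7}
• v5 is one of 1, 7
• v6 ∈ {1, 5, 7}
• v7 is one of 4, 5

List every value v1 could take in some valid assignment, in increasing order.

4, 5

The 7 variables together cover exactly {1, 2, 3, 4, 5, 6, 7} — 7 values for 7 variables — and 2 appears only in v2's list, so v2 = 2.
The 6 still-open variables draw from only 6 values {1, 3, 4, 5, 6, 7}, so each is used; only v3 can be 3, hence v3 = 3.
Among the 5 still-open variables, 6 fits only v4 (and all 5 values in {1, 4, 5, 6, 7} must be used), so v4 = 6.
v1 and v7 share exactly the 2 values {4, 5}; by pigeonhole those values go to them, so strike 4, 5 from v6.
No further eliminations apply; v1 can still be any of 4, 5.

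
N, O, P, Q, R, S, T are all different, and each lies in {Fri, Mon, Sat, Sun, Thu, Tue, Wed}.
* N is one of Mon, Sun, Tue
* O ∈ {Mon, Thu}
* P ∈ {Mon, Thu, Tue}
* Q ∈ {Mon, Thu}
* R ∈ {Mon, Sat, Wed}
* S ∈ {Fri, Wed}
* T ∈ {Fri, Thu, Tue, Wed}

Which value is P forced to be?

Among the 7 variables, Sat fits only R (and all 7 values in {Fri, Mon, Sat, Sun, Thu, Tue, Wed} must be used), so R = Sat.
Among the 6 still-open variables, Sun fits only N (and all 6 values in {Fri, Mon, Sun, Thu, Tue, Wed} must be used), so N = Sun.
O and Q share exactly the 2 values {Mon, Thu}; by pigeonhole those values go to them, so strike Mon, Thu from P, T.
So P = Tue.

Tue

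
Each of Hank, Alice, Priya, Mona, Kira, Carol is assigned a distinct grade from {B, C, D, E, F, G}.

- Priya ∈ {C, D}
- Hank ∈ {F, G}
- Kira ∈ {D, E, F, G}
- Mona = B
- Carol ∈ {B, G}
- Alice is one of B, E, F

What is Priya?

C

Mona must be B (only option left). Remove B from Alice, Carol.
Carol's domain is down to {G}, so Carol = G. Remove G from Hank, Kira.
Hank's domain is down to {F}, so Hank = F. Strike F from Alice, Kira.
That leaves Alice = E. Strike E from Kira.
That leaves Kira = D. Eliminate D elsewhere: Priya.
So Priya = C.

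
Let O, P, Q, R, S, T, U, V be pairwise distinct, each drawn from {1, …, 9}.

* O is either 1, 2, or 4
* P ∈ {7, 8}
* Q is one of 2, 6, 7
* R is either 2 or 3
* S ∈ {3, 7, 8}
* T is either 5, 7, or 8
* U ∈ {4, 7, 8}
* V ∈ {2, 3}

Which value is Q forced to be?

6

The 8 variables draw from only 8 values {1, 2, 3, 4, 5, 6, 7, 8}, so each is used; only O can be 1, hence O = 1.
Among the 7 still-open variables, 4 fits only U (and all 7 values in {2, 3, 4, 5, 6, 7, 8} must be used), so U = 4.
Among the 6 still-open variables, 5 fits only T (and all 6 values in {2, 3, 5, 6, 7, 8} must be used), so T = 5.
The 5 still-open variables together cover exactly {2, 3, 6, 7, 8} — 5 values for 5 variables — and 6 appears only in Q's list, so Q = 6.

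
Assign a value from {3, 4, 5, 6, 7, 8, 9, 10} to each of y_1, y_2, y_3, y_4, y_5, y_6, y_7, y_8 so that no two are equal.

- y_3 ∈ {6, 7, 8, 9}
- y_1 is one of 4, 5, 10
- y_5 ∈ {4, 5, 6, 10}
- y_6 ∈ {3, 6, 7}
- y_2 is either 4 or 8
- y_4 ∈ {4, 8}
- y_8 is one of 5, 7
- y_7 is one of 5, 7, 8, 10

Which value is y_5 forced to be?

Among the 8 variables, 3 fits only y_6 (and all 8 values in {3, 4, 5, 6, 7, 8, 9, 10} must be used), so y_6 = 3.
The 7 still-open variables draw from only 7 values {4, 5, 6, 7, 8, 9, 10}, so each is used; only y_3 can be 9, hence y_3 = 9.
Among the 6 still-open variables, 6 fits only y_5 (and all 6 values in {4, 5, 6, 7, 8, 10} must be used), so y_5 = 6.

6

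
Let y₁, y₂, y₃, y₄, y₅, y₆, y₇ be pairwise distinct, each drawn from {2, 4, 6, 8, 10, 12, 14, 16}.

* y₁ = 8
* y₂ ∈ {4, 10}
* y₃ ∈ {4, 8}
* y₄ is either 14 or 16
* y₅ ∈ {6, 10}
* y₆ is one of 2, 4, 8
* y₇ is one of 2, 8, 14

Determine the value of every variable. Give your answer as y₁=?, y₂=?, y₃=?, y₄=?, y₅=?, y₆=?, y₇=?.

y₁=8, y₂=10, y₃=4, y₄=16, y₅=6, y₆=2, y₇=14

y₁ has just one choice, so y₁ = 8. Eliminate 8 elsewhere: y₃, y₆, y₇.
y₃ must be 4 (only option left). Remove 4 from y₂, y₆.
y₆'s domain is down to {2}, so y₆ = 2. So y₇ can't be 2.
That leaves y₇ = 14. So y₄ can't be 14.
y₂ has just one choice, so y₂ = 10. So y₅ can't be 10.
That leaves y₄ = 16.
That leaves y₅ = 6.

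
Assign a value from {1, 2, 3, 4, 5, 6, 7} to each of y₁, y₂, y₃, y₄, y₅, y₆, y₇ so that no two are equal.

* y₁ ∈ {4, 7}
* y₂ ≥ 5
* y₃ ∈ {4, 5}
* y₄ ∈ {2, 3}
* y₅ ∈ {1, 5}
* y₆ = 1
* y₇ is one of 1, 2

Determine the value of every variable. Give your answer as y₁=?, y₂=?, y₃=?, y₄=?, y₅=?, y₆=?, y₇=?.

y₆ has just one choice, so y₆ = 1. Strike 1 from y₅, y₇.
That leaves y₇ = 2. Remove 2 from y₄.
y₄'s domain is down to {3}, so y₄ = 3.
That leaves y₅ = 5. Remove 5 from y₂, y₃.
That leaves y₃ = 4. Eliminate 4 elsewhere: y₁.
y₁ has just one choice, so y₁ = 7. Remove 7 from y₂.
y₂ must be 6 (only option left).

y₁=7, y₂=6, y₃=4, y₄=3, y₅=5, y₆=1, y₇=2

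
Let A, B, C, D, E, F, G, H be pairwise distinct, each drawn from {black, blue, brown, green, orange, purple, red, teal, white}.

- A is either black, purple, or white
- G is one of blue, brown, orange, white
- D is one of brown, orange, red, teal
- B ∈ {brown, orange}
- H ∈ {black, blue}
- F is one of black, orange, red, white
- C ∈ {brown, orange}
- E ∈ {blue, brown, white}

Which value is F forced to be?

The 8 variables together cover exactly {black, blue, brown, orange, purple, red, teal, white} — 8 values for 8 variables — and purple appears only in A's list, so A = purple.
Among the 7 still-open variables, teal fits only D (and all 7 values in {black, blue, brown, orange, red, teal, white} must be used), so D = teal.
Among the 6 still-open variables, red fits only F (and all 6 values in {black, blue, brown, orange, red, white} must be used), so F = red.

red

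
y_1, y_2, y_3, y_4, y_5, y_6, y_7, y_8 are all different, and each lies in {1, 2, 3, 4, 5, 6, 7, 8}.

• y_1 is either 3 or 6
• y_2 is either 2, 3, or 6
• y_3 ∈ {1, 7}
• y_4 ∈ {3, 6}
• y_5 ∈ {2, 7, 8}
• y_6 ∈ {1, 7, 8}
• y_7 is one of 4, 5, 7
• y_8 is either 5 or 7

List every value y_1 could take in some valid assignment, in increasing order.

The 8 variables together cover exactly {1, 2, 3, 4, 5, 6, 7, 8} — 8 values for 8 variables — and 4 appears only in y_7's list, so y_7 = 4.
The 7 still-open variables together cover exactly {1, 2, 3, 5, 6, 7, 8} — 7 values for 7 variables — and 5 appears only in y_8's list, so y_8 = 5.
y_1 and y_4 between them cover only {3, 6} — a naked pair. Remove those values from y_2.
y_2 has just one choice, so y_2 = 2. So y_5 can't be 2.
No further eliminations apply; y_1 can still be any of 3, 6.

3, 6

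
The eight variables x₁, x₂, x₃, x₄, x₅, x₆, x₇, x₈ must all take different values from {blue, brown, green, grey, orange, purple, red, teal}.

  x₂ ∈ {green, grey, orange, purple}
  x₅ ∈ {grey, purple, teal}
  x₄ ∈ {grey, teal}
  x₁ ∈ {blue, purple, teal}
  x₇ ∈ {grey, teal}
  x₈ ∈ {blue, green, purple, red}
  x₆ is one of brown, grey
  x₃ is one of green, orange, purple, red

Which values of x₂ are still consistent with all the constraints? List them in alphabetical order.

green, orange

The 8 variables together cover exactly {blue, brown, green, grey, orange, purple, red, teal} — 8 values for 8 variables — and brown appears only in x₆'s list, so x₆ = brown.
x₄ and x₇ share exactly the 2 values {grey, teal}; by pigeonhole those values go to them, so strike grey, teal from x₁, x₂, x₅.
x₅'s domain is down to {purple}, so x₅ = purple. Eliminate purple elsewhere: x₁, x₂, x₃, x₈.
x₁ has just one choice, so x₁ = blue. Strike blue from x₈.
No further eliminations apply; x₂ can still be any of green, orange.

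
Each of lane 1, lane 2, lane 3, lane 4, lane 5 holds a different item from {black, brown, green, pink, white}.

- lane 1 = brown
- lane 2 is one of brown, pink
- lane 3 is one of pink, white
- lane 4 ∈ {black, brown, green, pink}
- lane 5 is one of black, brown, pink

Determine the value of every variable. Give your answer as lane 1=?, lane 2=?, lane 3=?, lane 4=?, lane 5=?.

lane 1=brown, lane 2=pink, lane 3=white, lane 4=green, lane 5=black

lane 1's domain is down to {brown}, so lane 1 = brown. Remove brown from lane 2, lane 4, lane 5.
lane 2 must be pink (only option left). So lane 3, lane 4, lane 5 can't be pink.
lane 3 has just one choice, so lane 3 = white.
lane 5 must be black (only option left). So lane 4 can't be black.
lane 4 must be green (only option left).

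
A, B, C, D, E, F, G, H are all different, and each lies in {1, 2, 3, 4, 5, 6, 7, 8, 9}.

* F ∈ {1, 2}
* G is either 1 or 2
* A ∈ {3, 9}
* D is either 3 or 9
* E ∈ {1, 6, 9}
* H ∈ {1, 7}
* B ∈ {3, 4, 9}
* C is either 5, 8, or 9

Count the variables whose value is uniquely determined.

A and D share exactly the 2 values {3, 9}; by pigeonhole those values go to them, so strike 3, 9 from B, C, E.
B has just one choice, so B = 4.
F and G between them cover only {1, 2} — a naked pair. Remove those values from E, H.
E's domain is down to {6}, so E = 6.
H must be 7 (only option left).
Determined: B=4, E=6, H=7. The other variables each still have more than one consistent value. That makes 3.

3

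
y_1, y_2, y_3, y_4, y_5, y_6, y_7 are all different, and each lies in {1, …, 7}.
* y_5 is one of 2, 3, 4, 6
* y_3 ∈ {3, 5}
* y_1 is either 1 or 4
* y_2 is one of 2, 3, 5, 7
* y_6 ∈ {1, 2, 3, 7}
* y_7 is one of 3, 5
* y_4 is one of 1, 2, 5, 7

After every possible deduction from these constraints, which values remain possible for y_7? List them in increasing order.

The 7 variables draw from only 7 values {1, 2, 3, 4, 5, 6, 7}, so each is used; only y_5 can be 6, hence y_5 = 6.
The 6 still-open variables draw from only 6 values {1, 2, 3, 4, 5, 7}, so each is used; only y_1 can be 4, hence y_1 = 4.
y_3 and y_7 share exactly the 2 values {3, 5}; by pigeonhole those values go to them, so strike 3, 5 from y_2, y_4, y_6.
No further eliminations apply; y_7 can still be any of 3, 5.

3, 5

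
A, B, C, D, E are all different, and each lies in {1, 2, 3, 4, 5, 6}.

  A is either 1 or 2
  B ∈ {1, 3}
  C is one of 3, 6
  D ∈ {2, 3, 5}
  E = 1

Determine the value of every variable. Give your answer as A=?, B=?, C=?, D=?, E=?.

A=2, B=3, C=6, D=5, E=1

E's domain is down to {1}, so E = 1. Eliminate 1 elsewhere: A, B.
A's domain is down to {2}, so A = 2. So D can't be 2.
That leaves B = 3. Remove 3 from C, D.
That leaves C = 6.
D has just one choice, so D = 5.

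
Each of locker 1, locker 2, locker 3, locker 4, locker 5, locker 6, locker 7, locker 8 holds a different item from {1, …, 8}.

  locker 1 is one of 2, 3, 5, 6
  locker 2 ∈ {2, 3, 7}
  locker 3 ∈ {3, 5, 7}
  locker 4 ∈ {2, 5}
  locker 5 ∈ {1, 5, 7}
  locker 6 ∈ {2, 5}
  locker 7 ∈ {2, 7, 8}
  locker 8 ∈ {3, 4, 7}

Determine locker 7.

8

Among the 8 variables, 1 fits only locker 5 (and all 8 values in {1, 2, 3, 4, 5, 6, 7, 8} must be used), so locker 5 = 1.
The 7 still-open variables draw from only 7 values {2, 3, 4, 5, 6, 7, 8}, so each is used; only locker 8 can be 4, hence locker 8 = 4.
The 6 still-open variables draw from only 6 values {2, 3, 5, 6, 7, 8}, so each is used; only locker 1 can be 6, hence locker 1 = 6.
The 5 still-open variables draw from only 5 values {2, 3, 5, 7, 8}, so each is used; only locker 7 can be 8, hence locker 7 = 8.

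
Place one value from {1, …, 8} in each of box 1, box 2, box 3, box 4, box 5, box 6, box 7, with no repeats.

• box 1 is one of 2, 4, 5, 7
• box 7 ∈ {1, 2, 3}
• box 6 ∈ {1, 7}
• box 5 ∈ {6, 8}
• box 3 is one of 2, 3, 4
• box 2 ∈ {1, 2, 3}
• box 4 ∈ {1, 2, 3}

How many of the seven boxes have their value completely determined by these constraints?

The 3 variables box 2, box 4, box 7 are confined to {1, 2, 3}, which locks those values in; drop them from box 1, box 3, box 6.
box 3's domain is down to {4}, so box 3 = 4. So box 1 can't be 4.
That leaves box 6 = 7. So box 1 can't be 7.
That leaves box 1 = 5.
Determined: box 1=5, box 3=4, box 6=7. The other boxes each still have more than one consistent value. That makes 3.

3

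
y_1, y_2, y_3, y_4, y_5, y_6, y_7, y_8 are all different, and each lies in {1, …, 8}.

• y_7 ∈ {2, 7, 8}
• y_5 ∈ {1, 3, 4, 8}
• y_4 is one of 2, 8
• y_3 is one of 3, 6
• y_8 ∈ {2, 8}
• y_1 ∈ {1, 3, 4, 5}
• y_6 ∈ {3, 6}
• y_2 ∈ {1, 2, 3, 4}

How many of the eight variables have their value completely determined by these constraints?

The 8 variables together cover exactly {1, 2, 3, 4, 5, 6, 7, 8} — 8 values for 8 variables — and 5 appears only in y_1's list, so y_1 = 5.
The 7 still-open variables together cover exactly {1, 2, 3, 4, 6, 7, 8} — 7 values for 7 variables — and 7 appears only in y_7's list, so y_7 = 7.
y_3 and y_6 between them cover only {3, 6} — a naked pair. Remove those values from y_2, y_5.
The 2 variables y_4 and y_8 are confined to {2, 8}, which locks those values in; drop them from y_2, y_5.
Determined: y_1=5, y_7=7. The other variables each still have more than one consistent value. That makes 2.

2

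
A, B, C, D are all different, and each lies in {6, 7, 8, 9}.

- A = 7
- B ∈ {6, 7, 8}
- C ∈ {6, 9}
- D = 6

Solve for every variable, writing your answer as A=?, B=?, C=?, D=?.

A must be 7 (only option left). Strike 7 from B.
That leaves D = 6. So B, C can't be 6.
B's domain is down to {8}, so B = 8.
C must be 9 (only option left).

A=7, B=8, C=9, D=6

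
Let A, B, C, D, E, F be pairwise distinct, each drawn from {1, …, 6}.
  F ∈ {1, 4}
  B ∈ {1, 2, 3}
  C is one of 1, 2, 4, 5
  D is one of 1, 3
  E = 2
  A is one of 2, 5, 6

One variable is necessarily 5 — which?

E must be 2 (only option left). So A, B, C can't be 2.
The 5 still-open variables draw from only 5 values {1, 3, 4, 5, 6}, so each is used; only A can be 6, hence A = 6.
The 4 still-open variables together cover exactly {1, 3, 4, 5} — 4 values for 4 variables — and 5 appears only in C's list, so C = 5.

C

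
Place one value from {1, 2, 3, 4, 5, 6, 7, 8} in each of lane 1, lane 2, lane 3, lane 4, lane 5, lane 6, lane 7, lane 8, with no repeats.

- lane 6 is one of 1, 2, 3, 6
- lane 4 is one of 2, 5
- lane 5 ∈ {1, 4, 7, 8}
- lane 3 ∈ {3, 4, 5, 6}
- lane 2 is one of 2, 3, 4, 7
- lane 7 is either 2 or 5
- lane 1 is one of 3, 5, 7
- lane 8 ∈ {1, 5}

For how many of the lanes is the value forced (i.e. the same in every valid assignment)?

2

The 8 variables together cover exactly {1, 2, 3, 4, 5, 6, 7, 8} — 8 values for 8 variables — and 8 appears only in lane 5's list, so lane 5 = 8.
lane 4 and lane 7 between them cover only {2, 5} — a naked pair. Remove those values from lane 1, lane 2, lane 3, lane 6, lane 8.
lane 8's domain is down to {1}, so lane 8 = 1. Eliminate 1 elsewhere: lane 6.
Determined: lane 5=8, lane 8=1. The other lanes each still have more than one consistent value. That makes 2.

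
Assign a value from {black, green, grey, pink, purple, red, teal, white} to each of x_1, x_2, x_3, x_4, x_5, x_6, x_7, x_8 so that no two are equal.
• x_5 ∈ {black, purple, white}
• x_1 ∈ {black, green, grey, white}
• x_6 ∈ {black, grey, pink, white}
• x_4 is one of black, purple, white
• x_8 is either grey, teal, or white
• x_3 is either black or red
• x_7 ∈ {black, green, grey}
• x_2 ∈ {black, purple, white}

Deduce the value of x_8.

The 8 variables together cover exactly {black, green, grey, pink, purple, red, teal, white} — 8 values for 8 variables — and pink appears only in x_6's list, so x_6 = pink.
The 7 still-open variables draw from only 7 values {black, green, grey, purple, red, teal, white}, so each is used; only x_3 can be red, hence x_3 = red.
The 6 still-open variables together cover exactly {black, green, grey, purple, teal, white} — 6 values for 6 variables — and teal appears only in x_8's list, so x_8 = teal.

teal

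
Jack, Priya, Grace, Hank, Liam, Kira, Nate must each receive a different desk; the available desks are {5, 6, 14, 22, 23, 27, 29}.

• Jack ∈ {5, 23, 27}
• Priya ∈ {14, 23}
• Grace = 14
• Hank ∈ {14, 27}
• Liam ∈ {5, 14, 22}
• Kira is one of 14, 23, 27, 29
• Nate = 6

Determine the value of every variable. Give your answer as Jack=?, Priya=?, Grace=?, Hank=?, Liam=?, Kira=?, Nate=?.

Grace must be 14 (only option left). Strike 14 from Priya, Hank, Liam, Kira.
Hank's domain is down to {27}, so Hank = 27. So Jack, Kira can't be 27.
That leaves Nate = 6.
Priya has just one choice, so Priya = 23. So Jack, Kira can't be 23.
Kira's domain is down to {29}, so Kira = 29.
Jack must be 5 (only option left). So Liam can't be 5.
Liam must be 22 (only option left).

Jack=5, Priya=23, Grace=14, Hank=27, Liam=22, Kira=29, Nate=6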